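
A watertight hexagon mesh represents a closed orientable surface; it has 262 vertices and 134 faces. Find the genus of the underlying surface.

Every face is a hexagon, so 2E = 6·134 = 804, giving E = 402.
χ = V − E + F = 262 − 402 + 134 = -6.
For a closed orientable surface χ = 2 − 2g, so g = (2 − (-6))/2 = 4.

4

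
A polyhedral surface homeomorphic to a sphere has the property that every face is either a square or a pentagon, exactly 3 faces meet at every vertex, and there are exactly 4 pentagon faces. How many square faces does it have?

Let x be the number of squares; then F = 4 + x.
Edge–face incidences: 2E = 5·4 + 4·x = 20 + 4x.
Every vertex has degree 3, so 3V = 2E.
Euler: V − E + F = 2 ⇒ (2E)/3 − E + (4 + x) = 2.
Multiply by 6: 2·(2E) − 3·(2E) + 6·(4 + x) = 12, i.e. 24 + 6x − (20 + 4x) = 12.
Collecting terms: 2x + 4 = 12, so 2x = 8, so x = 4.
Then 2E = 20 + 4·4 = 36, so E = 18, V = 2E/3 = 12, F = 4 + 4 = 8.

4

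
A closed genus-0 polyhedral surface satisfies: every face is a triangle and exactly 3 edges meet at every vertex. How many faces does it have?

Each face has 3 edges and each edge borders two faces, so 2E = 3F.
Each vertex has degree 3, so 3V = 2E and hence V = 3F/3.
Euler: V − E + F = 2 ⇒ (3F/3) − (3F/2) + F = 2.
Multiply by 6: (6 − 9 + 6)F = 12, i.e. 3F = 12.
So F = 4, E = 3·4/2 = 6, V = 3·4/3 = 4.

4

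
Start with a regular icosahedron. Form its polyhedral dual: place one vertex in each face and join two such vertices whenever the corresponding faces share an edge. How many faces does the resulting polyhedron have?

12

The base solid has V = 12, E = 30, F = 20.
The dual swaps V and F and preserves E: V′ = F = 20, E′ = E = 30, F′ = V = 12.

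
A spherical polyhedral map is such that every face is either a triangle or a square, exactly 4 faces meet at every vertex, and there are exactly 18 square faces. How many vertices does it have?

Let x be the number of triangles; then F = 18 + x.
Edge–face incidences: 2E = 4·18 + 3·x = 72 + 3x.
Every vertex has degree 4, so 4V = 2E.
Euler: V − E + F = 2 ⇒ (2E)/4 − E + (18 + x) = 2.
Multiply by 8: 2·(2E) − 4·(2E) + 8·(18 + x) = 16, i.e. 144 + 8x − 2·(72 + 3x) = 16.
Collecting terms: 2x = 16, so x = 8.
Then 2E = 72 + 3·8 = 96, so E = 48, V = 2E/4 = 24, F = 18 + 8 = 26.

24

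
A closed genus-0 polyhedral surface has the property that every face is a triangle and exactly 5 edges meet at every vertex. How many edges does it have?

Each face has 3 edges and each edge borders two faces, so 2E = 3F.
Each vertex has degree 5, so 5V = 2E and hence V = 3F/5.
Euler: V − E + F = 2 ⇒ (3F/5) − (3F/2) + F = 2.
Multiply by 10: (6 − 15 + 10)F = 20, i.e. 1F = 20.
So F = 20, E = 3·20/2 = 30, V = 3·20/5 = 12.

30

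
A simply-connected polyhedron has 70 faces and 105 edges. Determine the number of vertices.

37

Here V − E + F = 2.
V = 2 + E − F = 2 + 105 − 70 = 37.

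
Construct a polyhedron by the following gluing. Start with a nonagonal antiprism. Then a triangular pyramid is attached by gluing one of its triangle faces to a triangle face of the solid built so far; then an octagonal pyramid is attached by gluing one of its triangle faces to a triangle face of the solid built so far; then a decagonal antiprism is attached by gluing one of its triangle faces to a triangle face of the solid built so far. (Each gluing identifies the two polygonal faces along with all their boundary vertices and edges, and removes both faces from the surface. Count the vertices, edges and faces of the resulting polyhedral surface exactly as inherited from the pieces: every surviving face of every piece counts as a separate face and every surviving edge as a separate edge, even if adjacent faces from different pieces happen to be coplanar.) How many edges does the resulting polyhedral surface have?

89

A nonagonal antiprism: V=18, E=36, F=20.
Attach a triangular pyramid (V=4, E=6, F=4) along a 3-gon: merge 3 vertices and 3 edges, delete both glued faces → V=19, E=39, F=22.
Attach an octagonal pyramid (V=9, E=16, F=9) along a 3-gon: merge 3 vertices and 3 edges, delete both glued faces → V=25, E=52, F=29.
Attach a decagonal antiprism (V=20, E=40, F=22) along a 3-gon: merge 3 vertices and 3 edges, delete both glued faces → V=42, E=89, F=49.
Check: V − E + F = 42 − 89 + 49 = 2.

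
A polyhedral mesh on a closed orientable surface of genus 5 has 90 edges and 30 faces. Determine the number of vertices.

52

For a closed orientable surface of genus 5, χ = 2 − 2·5 = -8.
V = -8 + E − F = -8 + 90 − 30 = 52.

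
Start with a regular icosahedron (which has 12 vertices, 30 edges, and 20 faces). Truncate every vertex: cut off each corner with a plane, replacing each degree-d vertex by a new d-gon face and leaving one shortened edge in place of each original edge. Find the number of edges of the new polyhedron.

90

Truncation replaces each original edge-end by a new vertex, so V′ = 2E = 60.
Each original edge survives, and each old vertex of degree d contributes d new edges; summing degrees gives Σd = 2E, so E′ = E + 2E = 3E = 90.
Each original face survives and each original vertex becomes one new face: F′ = F + V = 32.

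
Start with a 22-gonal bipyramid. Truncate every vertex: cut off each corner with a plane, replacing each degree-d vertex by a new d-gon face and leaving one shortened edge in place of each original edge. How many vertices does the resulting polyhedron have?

132

The base solid has V = 24, E = 66, F = 44.
Truncation replaces each original edge-end by a new vertex, so V′ = 2E = 132.
Each original edge survives, and each old vertex of degree d contributes d new edges; summing degrees gives Σd = 2E, so E′ = E + 2E = 3E = 198.
Each original face survives and each original vertex becomes one new face: F′ = F + V = 68.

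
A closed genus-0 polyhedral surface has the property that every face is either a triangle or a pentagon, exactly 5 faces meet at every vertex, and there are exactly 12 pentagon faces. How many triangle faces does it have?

80

Let x be the number of triangles; then F = 12 + x.
Edge–face incidences: 2E = 5·12 + 3·x = 60 + 3x.
Every vertex has degree 5, so 5V = 2E.
Euler: V − E + F = 2 ⇒ (2E)/5 − E + (12 + x) = 2.
Multiply by 10: 2·(2E) − 5·(2E) + 10·(12 + x) = 20, i.e. 120 + 10x − 3·(60 + 3x) = 20.
Collecting terms: x − 60 = 20, so x = 80.
Then 2E = 60 + 3·80 = 300, so E = 150, V = 2E/5 = 60, F = 12 + 80 = 92.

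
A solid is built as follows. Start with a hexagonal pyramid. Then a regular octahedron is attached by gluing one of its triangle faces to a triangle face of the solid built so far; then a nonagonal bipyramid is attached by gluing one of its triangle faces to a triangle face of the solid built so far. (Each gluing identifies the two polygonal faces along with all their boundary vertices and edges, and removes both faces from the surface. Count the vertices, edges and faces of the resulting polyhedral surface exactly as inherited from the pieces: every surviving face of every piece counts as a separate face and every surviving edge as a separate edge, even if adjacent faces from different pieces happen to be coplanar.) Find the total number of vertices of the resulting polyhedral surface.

18

A hexagonal pyramid: V=7, E=12, F=7.
Attach a regular octahedron (V=6, E=12, F=8) along a 3-gon: merge 3 vertices and 3 edges, delete both glued faces → V=10, E=21, F=13.
Attach a nonagonal bipyramid (V=11, E=27, F=18) along a 3-gon: merge 3 vertices and 3 edges, delete both glued faces → V=18, E=45, F=29.
Check: V − E + F = 18 − 45 + 29 = 2.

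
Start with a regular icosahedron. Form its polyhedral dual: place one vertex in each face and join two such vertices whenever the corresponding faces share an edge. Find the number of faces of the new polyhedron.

12

The base solid has V = 12, E = 30, F = 20.
The dual swaps V and F and preserves E: V′ = F = 20, E′ = E = 30, F′ = V = 12.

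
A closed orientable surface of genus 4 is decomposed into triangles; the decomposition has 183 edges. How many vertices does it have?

55

χ = 2 − 2·4 = -6, and every face is a triangle so 3F = 2E.
F = 2E/3 = 122. Then V = -6 + E − F = -6 + 183 − 122 = 55.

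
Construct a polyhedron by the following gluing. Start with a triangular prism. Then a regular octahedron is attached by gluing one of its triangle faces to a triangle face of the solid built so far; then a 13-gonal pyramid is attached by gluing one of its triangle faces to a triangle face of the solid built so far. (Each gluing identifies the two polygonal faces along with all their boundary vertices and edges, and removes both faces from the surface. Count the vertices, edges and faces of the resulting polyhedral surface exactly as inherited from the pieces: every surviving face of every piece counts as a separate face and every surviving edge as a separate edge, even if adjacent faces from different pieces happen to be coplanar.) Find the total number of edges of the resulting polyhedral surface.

A triangular prism: V=6, E=9, F=5.
Attach a regular octahedron (V=6, E=12, F=8) along a 3-gon: merge 3 vertices and 3 edges, delete both glued faces → V=9, E=18, F=11.
Attach a 13-gonal pyramid (V=14, E=26, F=14) along a 3-gon: merge 3 vertices and 3 edges, delete both glued faces → V=20, E=41, F=23.
Check: V − E + F = 20 − 41 + 23 = 2.

41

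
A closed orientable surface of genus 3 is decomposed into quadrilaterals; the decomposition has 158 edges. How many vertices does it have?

75

χ = 2 − 2·3 = -4, and every face is a square so 4F = 2E.
F = 2E/4 = 79. Then V = -4 + E − F = -4 + 158 − 79 = 75.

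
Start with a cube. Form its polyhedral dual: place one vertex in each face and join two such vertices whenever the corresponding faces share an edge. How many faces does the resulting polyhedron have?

8

The base solid has V = 8, E = 12, F = 6.
The dual swaps V and F and preserves E: V′ = F = 6, E′ = E = 12, F′ = V = 8.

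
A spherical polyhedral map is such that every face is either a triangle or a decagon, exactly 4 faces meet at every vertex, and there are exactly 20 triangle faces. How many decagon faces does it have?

2

Let x be the number of decagons; then F = 20 + x.
Edge–face incidences: 2E = 3·20 + 10·x = 60 + 10x.
Every vertex has degree 4, so 4V = 2E.
Euler: V − E + F = 2 ⇒ (2E)/4 − E + (20 + x) = 2.
Multiply by 8: 2·(2E) − 4·(2E) + 8·(20 + x) = 16, i.e. 160 + 8x − 2·(60 + 10x) = 16.
Collecting terms: −12x + 40 = 16, so −12x = −24, so x = 2.
Then 2E = 60 + 10·2 = 80, so E = 40, V = 2E/4 = 20, F = 20 + 2 = 22.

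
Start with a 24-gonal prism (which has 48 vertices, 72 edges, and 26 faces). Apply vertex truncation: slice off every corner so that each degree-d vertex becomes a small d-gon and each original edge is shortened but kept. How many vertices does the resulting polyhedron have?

144

Truncation replaces each original edge-end by a new vertex, so V′ = 2E = 144.
Each original edge survives, and each old vertex of degree d contributes d new edges; summing degrees gives Σd = 2E, so E′ = E + 2E = 3E = 216.
Each original face survives and each original vertex becomes one new face: F′ = F + V = 74.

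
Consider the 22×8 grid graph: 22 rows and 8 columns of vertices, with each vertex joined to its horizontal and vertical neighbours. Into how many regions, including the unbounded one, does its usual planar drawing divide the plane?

The grid has V = 22·8 = 176 vertices and E = 22·7 + 8·21 = 322 edges.
F = 2 − V + E = 2 − 176 + 322 = 148.

148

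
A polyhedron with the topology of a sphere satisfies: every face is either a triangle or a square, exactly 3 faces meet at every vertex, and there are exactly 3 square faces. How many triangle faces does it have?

Let x be the number of triangles; then F = 3 + x.
Edge–face incidences: 2E = 4·3 + 3·x = 12 + 3x.
Every vertex has degree 3, so 3V = 2E.
Euler: V − E + F = 2 ⇒ (2E)/3 − E + (3 + x) = 2.
Multiply by 6: 2·(2E) − 3·(2E) + 6·(3 + x) = 12, i.e. 18 + 6x − (12 + 3x) = 12.
Collecting terms: 3x + 6 = 12, so 3x = 6, so x = 2.
Then 2E = 12 + 3·2 = 18, so E = 9, V = 2E/3 = 6, F = 3 + 2 = 5.

2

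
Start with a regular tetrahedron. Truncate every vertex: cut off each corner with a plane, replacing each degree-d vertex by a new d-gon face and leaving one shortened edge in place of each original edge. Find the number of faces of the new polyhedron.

8

The base solid has V = 4, E = 6, F = 4.
Truncation replaces each original edge-end by a new vertex, so V′ = 2E = 12.
Each original edge survives, and each old vertex of degree d contributes d new edges; summing degrees gives Σd = 2E, so E′ = E + 2E = 3E = 18.
Each original face survives and each original vertex becomes one new face: F′ = F + V = 8.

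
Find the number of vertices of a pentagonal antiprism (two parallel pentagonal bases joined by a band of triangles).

An antiprism on an n-gon has two n-gon caps and 2n triangles: V = 2·5 = 10, E = 4·5 = 20, F = 2·5 + 2 = 12.

10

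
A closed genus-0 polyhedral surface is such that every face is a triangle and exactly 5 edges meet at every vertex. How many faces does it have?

20

Each face has 3 edges and each edge borders two faces, so 2E = 3F.
Each vertex has degree 5, so 5V = 2E and hence V = 3F/5.
Euler: V − E + F = 2 ⇒ (3F/5) − (3F/2) + F = 2.
Multiply by 10: (6 − 15 + 10)F = 20, i.e. 1F = 20.
So F = 20, E = 3·20/2 = 30, V = 3·20/5 = 12.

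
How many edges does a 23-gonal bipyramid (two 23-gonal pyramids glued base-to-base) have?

69

A bipyramid over an n-gon has 2n triangular faces and n + 2 vertices: V = 23 + 2 = 25, E = 3·23 = 69, F = 2·23 = 46.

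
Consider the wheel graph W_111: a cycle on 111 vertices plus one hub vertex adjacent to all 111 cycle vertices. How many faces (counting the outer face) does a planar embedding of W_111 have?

W_111 has V = 111 + 1 = 112 vertices and E = 2·111 = 222 edges.
By Euler's formula F = 2 − V + E = 2 − 112 + 222 = 112.

112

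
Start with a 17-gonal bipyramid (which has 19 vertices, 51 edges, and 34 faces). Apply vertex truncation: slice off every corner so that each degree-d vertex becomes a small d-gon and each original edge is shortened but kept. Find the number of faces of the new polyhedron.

53

Truncation replaces each original edge-end by a new vertex, so V′ = 2E = 102.
Each original edge survives, and each old vertex of degree d contributes d new edges; summing degrees gives Σd = 2E, so E′ = E + 2E = 3E = 153.
Each original face survives and each original vertex becomes one new face: F′ = F + V = 53.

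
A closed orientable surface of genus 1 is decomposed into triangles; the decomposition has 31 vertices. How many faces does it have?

χ = 2 − 2·1 = 0, and every face is a triangle so 3F = 2E.
V − E + F = 0 with E = 3F/2 gives 31 − (3/2 − 1)·F = 0, so F = 62 and E = 93.

62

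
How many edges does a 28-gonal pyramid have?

A pyramid on an n-gon base has one n-gon and n triangles: V = 28 + 1 = 29, E = 2·28 = 56, F = 28 + 1 = 29.

56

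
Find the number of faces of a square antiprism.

An antiprism on an n-gon has two n-gon caps and 2n triangles: V = 2·4 = 8, E = 4·4 = 16, F = 2·4 + 2 = 10.
Check: V − E + F = 8 − 16 + 10 = 2.

10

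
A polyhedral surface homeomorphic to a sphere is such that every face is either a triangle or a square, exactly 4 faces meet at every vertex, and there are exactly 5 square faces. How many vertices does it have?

11

Let x be the number of triangles; then F = 5 + x.
Edge–face incidences: 2E = 4·5 + 3·x = 20 + 3x.
Every vertex has degree 4, so 4V = 2E.
Euler: V − E + F = 2 ⇒ (2E)/4 − E + (5 + x) = 2.
Multiply by 8: 2·(2E) − 4·(2E) + 8·(5 + x) = 16, i.e. 40 + 8x − 2·(20 + 3x) = 16.
Collecting terms: 2x = 16, so x = 8.
Then 2E = 20 + 3·8 = 44, so E = 22, V = 2E/4 = 11, F = 5 + 8 = 13.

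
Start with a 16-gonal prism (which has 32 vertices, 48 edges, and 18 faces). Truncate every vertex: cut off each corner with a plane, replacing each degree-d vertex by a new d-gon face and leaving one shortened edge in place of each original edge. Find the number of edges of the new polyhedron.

Truncation replaces each original edge-end by a new vertex, so V′ = 2E = 96.
Each original edge survives, and each old vertex of degree d contributes d new edges; summing degrees gives Σd = 2E, so E′ = E + 2E = 3E = 144.
Each original face survives and each original vertex becomes one new face: F′ = F + V = 50.

144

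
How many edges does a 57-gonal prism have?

A prism on an n-gon has two n-gon bases and n rectangular sides: V = 2·57 = 114, E = 3·57 = 171, F = 57 + 2 = 59.

171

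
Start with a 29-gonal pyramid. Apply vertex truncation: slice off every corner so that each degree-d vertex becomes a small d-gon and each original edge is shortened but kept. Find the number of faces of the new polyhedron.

The base solid has V = 30, E = 58, F = 30.
Truncation replaces each original edge-end by a new vertex, so V′ = 2E = 116.
Each original edge survives, and each old vertex of degree d contributes d new edges; summing degrees gives Σd = 2E, so E′ = E + 2E = 3E = 174.
Each original face survives and each original vertex becomes one new face: F′ = F + V = 60.

60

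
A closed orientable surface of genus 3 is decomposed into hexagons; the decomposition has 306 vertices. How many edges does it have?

465

χ = 2 − 2·3 = -4, and every face is a hexagon so 6F = 2E.
V − E + F = -4 with E = 6F/2 gives 306 − (6/2 − 1)·F = -4, so F = 155 and E = 465.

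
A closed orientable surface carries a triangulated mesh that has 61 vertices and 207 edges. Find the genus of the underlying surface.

5

Every face is a triangle and each edge borders two faces, so 3F = 2·207, giving F = 138.
χ = V − E + F = 61 − 207 + 138 = -8.
For a closed orientable surface χ = 2 − 2g, so g = (2 − (-8))/2 = 5.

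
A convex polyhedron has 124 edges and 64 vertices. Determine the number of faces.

62

Here V − E + F = 2.
F = 2 − V + E = 2 − 64 + 124 = 62.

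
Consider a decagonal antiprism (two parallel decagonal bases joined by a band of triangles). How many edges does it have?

40

An antiprism on an n-gon has two n-gon caps and 2n triangles: V = 2·10 = 20, E = 4·10 = 40, F = 2·10 + 2 = 22.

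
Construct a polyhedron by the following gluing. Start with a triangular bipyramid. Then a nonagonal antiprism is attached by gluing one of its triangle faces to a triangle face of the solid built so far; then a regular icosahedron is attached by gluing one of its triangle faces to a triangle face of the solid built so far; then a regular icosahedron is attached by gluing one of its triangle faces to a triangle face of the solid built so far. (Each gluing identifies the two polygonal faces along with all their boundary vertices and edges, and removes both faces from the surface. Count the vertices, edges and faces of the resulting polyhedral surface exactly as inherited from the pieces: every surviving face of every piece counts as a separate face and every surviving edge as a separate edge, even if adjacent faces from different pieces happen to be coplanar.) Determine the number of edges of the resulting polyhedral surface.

A triangular bipyramid: V=5, E=9, F=6.
Attach a nonagonal antiprism (V=18, E=36, F=20) along a 3-gon: merge 3 vertices and 3 edges, delete both glued faces → V=20, E=42, F=24.
Attach a regular icosahedron (V=12, E=30, F=20) along a 3-gon: merge 3 vertices and 3 edges, delete both glued faces → V=29, E=69, F=42.
Attach a regular icosahedron (V=12, E=30, F=20) along a 3-gon: merge 3 vertices and 3 edges, delete both glued faces → V=38, E=96, F=60.
Check: V − E + F = 38 − 96 + 60 = 2.

96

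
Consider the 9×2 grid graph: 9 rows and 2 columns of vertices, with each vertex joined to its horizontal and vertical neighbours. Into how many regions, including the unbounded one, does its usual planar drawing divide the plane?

9

The grid has V = 9·2 = 18 vertices and E = 9·1 + 2·8 = 25 edges.
F = 2 − V + E = 2 − 18 + 25 = 9.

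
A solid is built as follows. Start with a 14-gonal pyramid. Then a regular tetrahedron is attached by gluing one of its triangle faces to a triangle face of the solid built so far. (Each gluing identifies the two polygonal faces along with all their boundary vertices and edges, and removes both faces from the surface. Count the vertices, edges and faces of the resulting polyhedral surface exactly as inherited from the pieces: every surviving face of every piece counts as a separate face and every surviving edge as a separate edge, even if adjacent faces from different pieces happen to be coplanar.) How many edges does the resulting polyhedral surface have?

A 14-gonal pyramid: V=15, E=28, F=15.
Attach a regular tetrahedron (V=4, E=6, F=4) along a 3-gon: merge 3 vertices and 3 edges, delete both glued faces → V=16, E=31, F=17.
Check: V − E + F = 16 − 31 + 17 = 2.

31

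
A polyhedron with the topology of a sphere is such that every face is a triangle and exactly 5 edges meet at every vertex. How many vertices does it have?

12

Each face has 3 edges and each edge borders two faces, so 2E = 3F.
Each vertex has degree 5, so 5V = 2E and hence V = 3F/5.
Euler: V − E + F = 2 ⇒ (3F/5) − (3F/2) + F = 2.
Multiply by 10: (6 − 15 + 10)F = 20, i.e. 1F = 20.
So F = 20, E = 3·20/2 = 30, V = 3·20/5 = 12.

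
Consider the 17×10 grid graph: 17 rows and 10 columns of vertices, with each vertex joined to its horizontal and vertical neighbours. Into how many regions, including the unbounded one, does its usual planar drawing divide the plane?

145

The grid has V = 17·10 = 170 vertices and E = 17·9 + 10·16 = 313 edges.
F = 2 − V + E = 2 − 170 + 313 = 145.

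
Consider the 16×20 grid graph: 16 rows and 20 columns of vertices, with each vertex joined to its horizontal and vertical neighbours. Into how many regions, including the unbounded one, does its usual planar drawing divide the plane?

The grid has V = 16·20 = 320 vertices and E = 16·19 + 20·15 = 604 edges.
F = 2 − V + E = 2 − 320 + 604 = 286.

286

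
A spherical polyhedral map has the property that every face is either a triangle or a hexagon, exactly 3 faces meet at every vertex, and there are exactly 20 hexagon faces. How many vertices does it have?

Let x be the number of triangles; then F = 20 + x.
Edge–face incidences: 2E = 6·20 + 3·x = 120 + 3x.
Every vertex has degree 3, so 3V = 2E.
Euler: V − E + F = 2 ⇒ (2E)/3 − E + (20 + x) = 2.
Multiply by 6: 2·(2E) − 3·(2E) + 6·(20 + x) = 12, i.e. 120 + 6x − (120 + 3x) = 12.
Collecting terms: 3x = 12, so x = 4.
Then 2E = 120 + 3·4 = 132, so E = 66, V = 2E/3 = 44, F = 20 + 4 = 24.

44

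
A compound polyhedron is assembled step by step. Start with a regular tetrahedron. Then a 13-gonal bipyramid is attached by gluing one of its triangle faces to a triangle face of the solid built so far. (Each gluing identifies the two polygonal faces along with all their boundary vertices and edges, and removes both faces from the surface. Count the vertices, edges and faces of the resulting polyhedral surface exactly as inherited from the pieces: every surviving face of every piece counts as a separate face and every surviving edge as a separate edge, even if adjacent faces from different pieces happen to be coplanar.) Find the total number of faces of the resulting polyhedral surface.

A regular tetrahedron: V=4, E=6, F=4.
Attach a 13-gonal bipyramid (V=15, E=39, F=26) along a 3-gon: merge 3 vertices and 3 edges, delete both glued faces → V=16, E=42, F=28.
Check: V − E + F = 16 − 42 + 28 = 2.

28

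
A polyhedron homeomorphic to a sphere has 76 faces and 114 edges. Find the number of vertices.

Here V − E + F = 2.
V = 2 + E − F = 2 + 114 − 76 = 40.

40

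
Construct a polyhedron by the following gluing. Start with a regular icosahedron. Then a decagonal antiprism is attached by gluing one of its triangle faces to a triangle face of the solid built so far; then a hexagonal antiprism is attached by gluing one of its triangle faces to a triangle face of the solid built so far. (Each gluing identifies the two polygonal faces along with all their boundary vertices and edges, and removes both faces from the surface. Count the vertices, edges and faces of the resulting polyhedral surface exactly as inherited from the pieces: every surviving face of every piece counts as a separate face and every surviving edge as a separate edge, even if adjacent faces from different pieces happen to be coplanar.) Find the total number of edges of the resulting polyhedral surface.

88

A regular icosahedron: V=12, E=30, F=20.
Attach a decagonal antiprism (V=20, E=40, F=22) along a 3-gon: merge 3 vertices and 3 edges, delete both glued faces → V=29, E=67, F=40.
Attach a hexagonal antiprism (V=12, E=24, F=14) along a 3-gon: merge 3 vertices and 3 edges, delete both glued faces → V=38, E=88, F=52.
Check: V − E + F = 38 − 88 + 52 = 2.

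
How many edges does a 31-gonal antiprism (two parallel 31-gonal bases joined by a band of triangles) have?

124

An antiprism on an n-gon has two n-gon caps and 2n triangles: V = 2·31 = 62, E = 4·31 = 124, F = 2·31 + 2 = 64.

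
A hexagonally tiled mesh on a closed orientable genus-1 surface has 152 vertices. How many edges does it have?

228

χ = 2 − 2·1 = 0, and every face is a hexagon so 6F = 2E.
V − E + F = 0 with E = 6F/2 gives 152 − (6/2 − 1)·F = 0, so F = 76 and E = 228.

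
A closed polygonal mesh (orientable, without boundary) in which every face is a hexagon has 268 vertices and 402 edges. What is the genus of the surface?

1

Every face is a hexagon and each edge borders two faces, so 6F = 2·402, giving F = 134.
χ = V − E + F = 268 − 402 + 134 = 0.
For a closed orientable surface χ = 2 − 2g, so g = (2 − (0))/2 = 1.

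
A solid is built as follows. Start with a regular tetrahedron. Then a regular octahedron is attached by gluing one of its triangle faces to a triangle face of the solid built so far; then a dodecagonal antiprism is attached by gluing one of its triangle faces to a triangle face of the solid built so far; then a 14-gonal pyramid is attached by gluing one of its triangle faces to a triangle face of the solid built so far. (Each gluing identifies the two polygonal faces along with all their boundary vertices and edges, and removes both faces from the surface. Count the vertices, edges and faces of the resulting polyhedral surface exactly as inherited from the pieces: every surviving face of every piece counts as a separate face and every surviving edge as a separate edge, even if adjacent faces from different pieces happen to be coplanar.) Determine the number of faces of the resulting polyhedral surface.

A regular tetrahedron: V=4, E=6, F=4.
Attach a regular octahedron (V=6, E=12, F=8) along a 3-gon: merge 3 vertices and 3 edges, delete both glued faces → V=7, E=15, F=10.
Attach a dodecagonal antiprism (V=24, E=48, F=26) along a 3-gon: merge 3 vertices and 3 edges, delete both glued faces → V=28, E=60, F=34.
Attach a 14-gonal pyramid (V=15, E=28, F=15) along a 3-gon: merge 3 vertices and 3 edges, delete both glued faces → V=40, E=85, F=47.
Check: V − E + F = 40 − 85 + 47 = 2.

47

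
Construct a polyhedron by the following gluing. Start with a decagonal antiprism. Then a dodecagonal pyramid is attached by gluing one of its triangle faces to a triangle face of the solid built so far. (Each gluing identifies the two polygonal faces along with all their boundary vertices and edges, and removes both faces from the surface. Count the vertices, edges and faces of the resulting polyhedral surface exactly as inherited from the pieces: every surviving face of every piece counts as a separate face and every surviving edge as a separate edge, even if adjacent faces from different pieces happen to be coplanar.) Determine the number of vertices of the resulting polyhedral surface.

A decagonal antiprism: V=20, E=40, F=22.
Attach a dodecagonal pyramid (V=13, E=24, F=13) along a 3-gon: merge 3 vertices and 3 edges, delete both glued faces → V=30, E=61, F=33.
Check: V − E + F = 30 − 61 + 33 = 2.

30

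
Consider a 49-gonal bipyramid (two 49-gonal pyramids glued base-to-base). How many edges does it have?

A bipyramid over an n-gon has 2n triangular faces and n + 2 vertices: V = 49 + 2 = 51, E = 3·49 = 147, F = 2·49 = 98.

147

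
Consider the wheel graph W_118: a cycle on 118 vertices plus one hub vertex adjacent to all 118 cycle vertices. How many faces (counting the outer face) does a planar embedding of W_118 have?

119

W_118 has V = 118 + 1 = 119 vertices and E = 2·118 = 236 edges.
By Euler's formula F = 2 − V + E = 2 − 119 + 236 = 119.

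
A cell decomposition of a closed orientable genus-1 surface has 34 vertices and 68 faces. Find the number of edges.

102

For a closed orientable surface of genus 1, χ = 2 − 2·1 = 0.
E = V + F − (0) = 34 + 68 − (0) = 102.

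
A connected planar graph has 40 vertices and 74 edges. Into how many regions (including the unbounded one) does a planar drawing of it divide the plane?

36

Euler's formula for a connected plane graph: V − E + F = 2, so F = 2 − 40 + 74 = 36.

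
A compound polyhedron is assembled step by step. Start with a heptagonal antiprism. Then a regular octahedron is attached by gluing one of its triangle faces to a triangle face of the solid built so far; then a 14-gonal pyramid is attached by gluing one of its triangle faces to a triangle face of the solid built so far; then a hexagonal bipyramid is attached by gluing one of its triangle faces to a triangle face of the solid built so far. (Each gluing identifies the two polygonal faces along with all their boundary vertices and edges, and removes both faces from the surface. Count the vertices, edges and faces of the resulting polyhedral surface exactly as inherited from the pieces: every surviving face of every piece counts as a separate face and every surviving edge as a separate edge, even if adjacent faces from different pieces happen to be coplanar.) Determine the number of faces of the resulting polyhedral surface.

45

A heptagonal antiprism: V=14, E=28, F=16.
Attach a regular octahedron (V=6, E=12, F=8) along a 3-gon: merge 3 vertices and 3 edges, delete both glued faces → V=17, E=37, F=22.
Attach a 14-gonal pyramid (V=15, E=28, F=15) along a 3-gon: merge 3 vertices and 3 edges, delete both glued faces → V=29, E=62, F=35.
Attach a hexagonal bipyramid (V=8, E=18, F=12) along a 3-gon: merge 3 vertices and 3 edges, delete both glued faces → V=34, E=77, F=45.
Check: V − E + F = 34 − 77 + 45 = 2.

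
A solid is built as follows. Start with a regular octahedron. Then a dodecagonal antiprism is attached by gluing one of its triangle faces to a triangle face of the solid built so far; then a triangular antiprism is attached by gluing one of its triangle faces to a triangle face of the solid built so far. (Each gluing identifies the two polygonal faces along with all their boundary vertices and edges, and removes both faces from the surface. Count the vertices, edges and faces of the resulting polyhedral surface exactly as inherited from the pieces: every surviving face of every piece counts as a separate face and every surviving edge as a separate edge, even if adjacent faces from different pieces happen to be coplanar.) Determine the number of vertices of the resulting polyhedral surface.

30

A regular octahedron: V=6, E=12, F=8.
Attach a dodecagonal antiprism (V=24, E=48, F=26) along a 3-gon: merge 3 vertices and 3 edges, delete both glued faces → V=27, E=57, F=32.
Attach a triangular antiprism (V=6, E=12, F=8) along a 3-gon: merge 3 vertices and 3 edges, delete both glued faces → V=30, E=66, F=38.
Check: V − E + F = 30 − 66 + 38 = 2.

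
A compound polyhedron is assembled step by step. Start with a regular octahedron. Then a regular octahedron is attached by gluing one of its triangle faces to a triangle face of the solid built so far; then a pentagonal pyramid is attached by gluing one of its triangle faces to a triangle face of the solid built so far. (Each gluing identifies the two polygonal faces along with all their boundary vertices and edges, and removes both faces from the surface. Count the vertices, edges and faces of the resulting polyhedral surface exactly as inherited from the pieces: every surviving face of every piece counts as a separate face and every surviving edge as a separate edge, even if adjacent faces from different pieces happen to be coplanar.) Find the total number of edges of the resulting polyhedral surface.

A regular octahedron: V=6, E=12, F=8.
Attach a regular octahedron (V=6, E=12, F=8) along a 3-gon: merge 3 vertices and 3 edges, delete both glued faces → V=9, E=21, F=14.
Attach a pentagonal pyramid (V=6, E=10, F=6) along a 3-gon: merge 3 vertices and 3 edges, delete both glued faces → V=12, E=28, F=18.
Check: V − E + F = 12 − 28 + 18 = 2.

28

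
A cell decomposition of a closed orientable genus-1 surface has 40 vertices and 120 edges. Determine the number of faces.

For a closed orientable surface of genus 1, χ = 2 − 2·1 = 0.
F = 0 − V + E = 0 − 40 + 120 = 80.

80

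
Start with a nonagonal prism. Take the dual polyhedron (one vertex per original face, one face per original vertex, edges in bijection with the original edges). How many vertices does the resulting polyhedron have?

The base solid has V = 18, E = 27, F = 11.
The dual swaps V and F and preserves E: V′ = F = 11, E′ = E = 27, F′ = V = 18.

11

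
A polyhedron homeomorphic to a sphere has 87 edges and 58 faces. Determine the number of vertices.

Here V − E + F = 2.
V = 2 + E − F = 2 + 87 − 58 = 31.

31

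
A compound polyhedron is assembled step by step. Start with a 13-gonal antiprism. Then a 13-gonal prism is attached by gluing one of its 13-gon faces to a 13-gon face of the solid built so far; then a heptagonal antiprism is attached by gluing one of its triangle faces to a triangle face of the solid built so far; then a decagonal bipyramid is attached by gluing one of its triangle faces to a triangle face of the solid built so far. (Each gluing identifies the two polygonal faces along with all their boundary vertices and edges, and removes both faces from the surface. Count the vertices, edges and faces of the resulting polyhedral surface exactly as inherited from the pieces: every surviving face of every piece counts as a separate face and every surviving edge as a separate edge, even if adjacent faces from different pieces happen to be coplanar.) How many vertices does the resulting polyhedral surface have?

59

A 13-gonal antiprism: V=26, E=52, F=28.
Attach a 13-gonal prism (V=26, E=39, F=15) along a 13-gon: merge 13 vertices and 13 edges, delete both glued faces → V=39, E=78, F=41.
Attach a heptagonal antiprism (V=14, E=28, F=16) along a 3-gon: merge 3 vertices and 3 edges, delete both glued faces → V=50, E=103, F=55.
Attach a decagonal bipyramid (V=12, E=30, F=20) along a 3-gon: merge 3 vertices and 3 edges, delete both glued faces → V=59, E=130, F=73.
Check: V − E + F = 59 − 130 + 73 = 2.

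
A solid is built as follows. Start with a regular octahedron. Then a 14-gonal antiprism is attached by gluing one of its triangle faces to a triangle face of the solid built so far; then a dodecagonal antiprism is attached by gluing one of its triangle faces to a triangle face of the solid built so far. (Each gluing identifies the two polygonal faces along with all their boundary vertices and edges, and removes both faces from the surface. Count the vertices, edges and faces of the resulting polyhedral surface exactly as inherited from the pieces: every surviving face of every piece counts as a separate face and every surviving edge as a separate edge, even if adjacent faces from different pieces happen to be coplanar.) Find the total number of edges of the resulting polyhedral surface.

A regular octahedron: V=6, E=12, F=8.
Attach a 14-gonal antiprism (V=28, E=56, F=30) along a 3-gon: merge 3 vertices and 3 edges, delete both glued faces → V=31, E=65, F=36.
Attach a dodecagonal antiprism (V=24, E=48, F=26) along a 3-gon: merge 3 vertices and 3 edges, delete both glued faces → V=52, E=110, F=60.
Check: V − E + F = 52 − 110 + 60 = 2.

110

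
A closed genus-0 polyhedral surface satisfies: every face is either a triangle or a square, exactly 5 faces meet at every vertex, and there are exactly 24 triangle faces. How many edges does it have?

Let x be the number of squares; then F = 24 + x.
Edge–face incidences: 2E = 3·24 + 4·x = 72 + 4x.
Every vertex has degree 5, so 5V = 2E.
Euler: V − E + F = 2 ⇒ (2E)/5 − E + (24 + x) = 2.
Multiply by 10: 2·(2E) − 5·(2E) + 10·(24 + x) = 20, i.e. 240 + 10x − 3·(72 + 4x) = 20.
Collecting terms: −2x + 24 = 20, so −2x = −4, so x = 2.
Then 2E = 72 + 4·2 = 80, so E = 40, V = 2E/5 = 16, F = 24 + 2 = 26.

40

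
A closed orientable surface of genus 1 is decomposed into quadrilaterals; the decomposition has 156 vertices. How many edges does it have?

312

χ = 2 − 2·1 = 0, and every face is a square so 4F = 2E.
V − E + F = 0 with E = 4F/2 gives 156 − (4/2 − 1)·F = 0, so F = 156 and E = 312.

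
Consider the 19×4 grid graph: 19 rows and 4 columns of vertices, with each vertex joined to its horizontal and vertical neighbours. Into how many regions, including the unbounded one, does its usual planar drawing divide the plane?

The grid has V = 19·4 = 76 vertices and E = 19·3 + 4·18 = 129 edges.
F = 2 − V + E = 2 − 76 + 129 = 55.

55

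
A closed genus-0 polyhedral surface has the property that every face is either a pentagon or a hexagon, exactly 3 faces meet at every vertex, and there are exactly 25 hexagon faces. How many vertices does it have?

Let x be the number of pentagons; then F = 25 + x.
Edge–face incidences: 2E = 6·25 + 5·x = 150 + 5x.
Every vertex has degree 3, so 3V = 2E.
Euler: V − E + F = 2 ⇒ (2E)/3 − E + (25 + x) = 2.
Multiply by 6: 2·(2E) − 3·(2E) + 6·(25 + x) = 12, i.e. 150 + 6x − (150 + 5x) = 12.
Collecting terms: x = 12.
Then 2E = 150 + 5·12 = 210, so E = 105, V = 2E/3 = 70, F = 25 + 12 = 37.

70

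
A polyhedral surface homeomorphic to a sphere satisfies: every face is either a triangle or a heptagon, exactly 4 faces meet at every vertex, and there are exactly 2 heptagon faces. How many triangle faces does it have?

14

Let x be the number of triangles; then F = 2 + x.
Edge–face incidences: 2E = 7·2 + 3·x = 14 + 3x.
Every vertex has degree 4, so 4V = 2E.
Euler: V − E + F = 2 ⇒ (2E)/4 − E + (2 + x) = 2.
Multiply by 8: 2·(2E) − 4·(2E) + 8·(2 + x) = 16, i.e. 16 + 8x − 2·(14 + 3x) = 16.
Collecting terms: 2x − 12 = 16, so 2x = 28, so x = 14.
Then 2E = 14 + 3·14 = 56, so E = 28, V = 2E/4 = 14, F = 2 + 14 = 16.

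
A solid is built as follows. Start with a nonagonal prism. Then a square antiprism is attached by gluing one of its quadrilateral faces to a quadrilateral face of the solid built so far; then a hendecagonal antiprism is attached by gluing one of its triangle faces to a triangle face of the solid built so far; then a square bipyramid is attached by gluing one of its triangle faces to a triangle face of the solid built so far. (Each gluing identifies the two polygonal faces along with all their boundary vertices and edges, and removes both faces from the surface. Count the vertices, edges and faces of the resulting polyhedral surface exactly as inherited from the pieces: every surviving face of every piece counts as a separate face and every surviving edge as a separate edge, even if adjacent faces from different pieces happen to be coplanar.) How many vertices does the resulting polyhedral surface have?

44

A nonagonal prism: V=18, E=27, F=11.
Attach a square antiprism (V=8, E=16, F=10) along a 4-gon: merge 4 vertices and 4 edges, delete both glued faces → V=22, E=39, F=19.
Attach a hendecagonal antiprism (V=22, E=44, F=24) along a 3-gon: merge 3 vertices and 3 edges, delete both glued faces → V=41, E=80, F=41.
Attach a square bipyramid (V=6, E=12, F=8) along a 3-gon: merge 3 vertices and 3 edges, delete both glued faces → V=44, E=89, F=47.
Check: V − E + F = 44 − 89 + 47 = 2.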